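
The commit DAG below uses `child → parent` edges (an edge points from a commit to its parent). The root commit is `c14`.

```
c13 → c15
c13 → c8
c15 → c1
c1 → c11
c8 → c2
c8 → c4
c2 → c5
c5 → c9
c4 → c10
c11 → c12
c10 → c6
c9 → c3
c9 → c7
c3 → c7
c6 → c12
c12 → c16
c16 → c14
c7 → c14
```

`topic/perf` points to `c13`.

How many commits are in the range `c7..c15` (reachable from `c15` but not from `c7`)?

Reachable from c15: {c1, c11, c12, c14, c15, c16}.
Reachable from c7: {c14, c7}.
In c15's history but not c7's: {c1, c11, c12, c15, c16} — 5 commits.

5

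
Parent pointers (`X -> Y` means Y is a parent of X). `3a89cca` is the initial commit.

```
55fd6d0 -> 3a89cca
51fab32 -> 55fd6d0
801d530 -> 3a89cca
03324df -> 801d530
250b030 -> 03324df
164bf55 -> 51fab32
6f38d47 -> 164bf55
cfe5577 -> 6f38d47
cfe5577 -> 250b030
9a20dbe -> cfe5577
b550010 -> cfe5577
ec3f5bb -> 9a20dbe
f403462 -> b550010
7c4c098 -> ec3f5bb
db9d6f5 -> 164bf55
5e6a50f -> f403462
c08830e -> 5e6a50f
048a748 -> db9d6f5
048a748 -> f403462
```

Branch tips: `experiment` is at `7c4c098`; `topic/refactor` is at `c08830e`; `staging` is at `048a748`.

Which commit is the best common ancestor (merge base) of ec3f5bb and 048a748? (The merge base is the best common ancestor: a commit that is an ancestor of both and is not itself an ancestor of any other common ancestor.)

Ancestors of ec3f5bb: {03324df, 164bf55, 250b030, 3a89cca, 51fab32, 55fd6d0, 6f38d47, 801d530, 9a20dbe, cfe5577, ec3f5bb}.
Ancestors of 048a748: {03324df, 048a748, 164bf55, 250b030, 3a89cca, 51fab32, 55fd6d0, 6f38d47, 801d530, b550010, cfe5577, db9d6f5, f403462}.
Common ancestors: {03324df, 164bf55, 250b030, 3a89cca, 51fab32, 55fd6d0, 6f38d47, 801d530, cfe5577}.
Among these, cfe5577 is not an ancestor of any other common ancestor — it is the merge base.

cfe5577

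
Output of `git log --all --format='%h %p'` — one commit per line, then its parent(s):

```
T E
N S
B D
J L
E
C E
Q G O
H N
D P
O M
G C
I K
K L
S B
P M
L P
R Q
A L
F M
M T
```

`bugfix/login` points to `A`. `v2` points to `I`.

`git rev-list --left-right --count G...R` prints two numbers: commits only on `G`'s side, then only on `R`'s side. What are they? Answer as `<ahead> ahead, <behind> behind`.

Reachable from G: {C, E, G}.
Reachable from R: {C, E, G, M, O, Q, R, T}.
Only in G's history (ahead): {} — 0.
Only in R's history (behind): {M, O, Q, R, T} — 5.

0 ahead, 5 behind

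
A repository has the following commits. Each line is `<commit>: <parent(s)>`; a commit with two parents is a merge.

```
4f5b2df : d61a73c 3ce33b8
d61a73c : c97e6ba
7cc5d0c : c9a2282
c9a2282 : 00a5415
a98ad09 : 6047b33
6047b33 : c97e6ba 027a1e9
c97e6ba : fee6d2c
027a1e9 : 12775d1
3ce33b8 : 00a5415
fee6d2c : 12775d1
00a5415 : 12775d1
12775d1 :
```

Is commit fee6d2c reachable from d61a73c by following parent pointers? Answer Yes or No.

Ancestors of d61a73c (commits reachable by following parents): {12775d1, c97e6ba, d61a73c, fee6d2c}.
fee6d2c is in that set, so it is an ancestor of d61a73c.

Yes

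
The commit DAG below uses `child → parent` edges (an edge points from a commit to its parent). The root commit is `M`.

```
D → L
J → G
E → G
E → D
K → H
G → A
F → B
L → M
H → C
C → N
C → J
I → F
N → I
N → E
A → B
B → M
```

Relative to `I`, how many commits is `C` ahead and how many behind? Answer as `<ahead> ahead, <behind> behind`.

Reachable from C: {A, B, C, D, E, F, G, I, J, L, M, N}.
Reachable from I: {B, F, I, M}.
Only in C's history (ahead): {A, C, D, E, G, J, L, N} — 8.
Only in I's history (behind): {} — 0.

8 ahead, 0 behind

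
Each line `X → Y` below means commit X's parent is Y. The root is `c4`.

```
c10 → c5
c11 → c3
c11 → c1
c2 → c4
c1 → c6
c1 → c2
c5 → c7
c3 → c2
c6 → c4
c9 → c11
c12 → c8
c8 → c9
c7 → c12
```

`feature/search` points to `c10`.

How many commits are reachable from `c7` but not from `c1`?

6

Reachable from c7: {c1, c11, c12, c2, c3, c4, c6, c7, c8, c9}.
Reachable from c1: {c1, c2, c4, c6}.
In c7's history but not c1's: {c11, c12, c3, c7, c8, c9} — 6 commits.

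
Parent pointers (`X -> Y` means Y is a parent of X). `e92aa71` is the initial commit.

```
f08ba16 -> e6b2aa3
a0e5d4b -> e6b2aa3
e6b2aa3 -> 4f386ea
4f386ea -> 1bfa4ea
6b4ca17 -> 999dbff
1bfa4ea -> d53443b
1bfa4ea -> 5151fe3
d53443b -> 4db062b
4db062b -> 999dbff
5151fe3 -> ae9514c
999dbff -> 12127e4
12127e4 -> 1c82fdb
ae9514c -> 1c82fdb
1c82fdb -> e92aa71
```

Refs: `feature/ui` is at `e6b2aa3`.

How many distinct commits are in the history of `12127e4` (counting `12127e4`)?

3

Walking parent pointers from 12127e4: reachable set = {12127e4, 1c82fdb, e92aa71}.
That is 3 commits.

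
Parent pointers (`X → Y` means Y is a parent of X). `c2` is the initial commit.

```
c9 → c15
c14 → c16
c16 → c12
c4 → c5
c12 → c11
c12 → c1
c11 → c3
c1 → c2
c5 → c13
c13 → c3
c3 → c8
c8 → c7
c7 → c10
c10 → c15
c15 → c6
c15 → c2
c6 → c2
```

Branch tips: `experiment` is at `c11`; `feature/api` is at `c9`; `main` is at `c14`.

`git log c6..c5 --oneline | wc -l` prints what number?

7

Reachable from c5: {c10, c13, c15, c2, c3, c5, c6, c7, c8}.
Reachable from c6: {c2, c6}.
In c5's history but not c6's: {c10, c13, c15, c3, c5, c7, c8} — 7 commits.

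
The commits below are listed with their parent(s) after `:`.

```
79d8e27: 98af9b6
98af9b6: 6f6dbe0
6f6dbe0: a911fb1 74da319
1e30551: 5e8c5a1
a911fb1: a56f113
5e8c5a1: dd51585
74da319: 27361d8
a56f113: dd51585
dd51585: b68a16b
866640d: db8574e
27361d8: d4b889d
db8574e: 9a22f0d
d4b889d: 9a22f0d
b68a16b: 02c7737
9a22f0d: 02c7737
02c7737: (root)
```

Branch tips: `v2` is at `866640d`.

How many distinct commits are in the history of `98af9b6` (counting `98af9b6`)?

11

Walking parent pointers from 98af9b6: reachable set = {02c7737, 27361d8, 6f6dbe0, 74da319, 98af9b6, 9a22f0d, a56f113, a911fb1, b68a16b, d4b889d, dd51585}.
That is 11 commits.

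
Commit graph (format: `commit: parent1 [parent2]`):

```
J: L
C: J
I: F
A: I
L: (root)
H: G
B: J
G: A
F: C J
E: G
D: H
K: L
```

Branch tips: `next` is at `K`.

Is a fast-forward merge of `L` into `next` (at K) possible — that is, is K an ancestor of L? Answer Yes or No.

No

A fast-forward from K to L is possible iff K is an ancestor of L.
Ancestors of L: {L}.
K is not among them, so fast-forward is not possible.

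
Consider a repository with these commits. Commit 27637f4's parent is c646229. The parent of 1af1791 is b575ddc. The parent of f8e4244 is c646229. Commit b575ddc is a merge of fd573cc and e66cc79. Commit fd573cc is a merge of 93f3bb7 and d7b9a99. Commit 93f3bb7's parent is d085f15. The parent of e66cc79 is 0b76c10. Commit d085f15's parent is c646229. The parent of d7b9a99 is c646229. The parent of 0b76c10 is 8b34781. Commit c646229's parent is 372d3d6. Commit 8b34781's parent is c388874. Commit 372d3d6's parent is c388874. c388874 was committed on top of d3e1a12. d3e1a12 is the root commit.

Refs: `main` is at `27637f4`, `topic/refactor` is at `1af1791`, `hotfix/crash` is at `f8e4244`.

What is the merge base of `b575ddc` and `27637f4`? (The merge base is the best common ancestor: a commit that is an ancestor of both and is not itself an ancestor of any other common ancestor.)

Ancestors of b575ddc: {0b76c10, 372d3d6, 8b34781, 93f3bb7, b575ddc, c388874, c646229, d085f15, d3e1a12, d7b9a99, e66cc79, fd573cc}.
Ancestors of 27637f4: {27637f4, 372d3d6, c388874, c646229, d3e1a12}.
Common ancestors: {372d3d6, c388874, c646229, d3e1a12}.
Among these, c646229 is not an ancestor of any other common ancestor — it is the merge base.

c646229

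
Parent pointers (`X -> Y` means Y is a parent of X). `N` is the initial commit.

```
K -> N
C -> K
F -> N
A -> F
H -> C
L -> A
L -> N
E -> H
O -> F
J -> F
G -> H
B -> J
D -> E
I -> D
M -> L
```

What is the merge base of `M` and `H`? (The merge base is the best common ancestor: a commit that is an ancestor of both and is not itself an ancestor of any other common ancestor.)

Ancestors of M: {A, F, L, M, N}.
Ancestors of H: {C, H, K, N}.
Common ancestors: {N}.
The only common ancestor is N, so it is the merge base.

N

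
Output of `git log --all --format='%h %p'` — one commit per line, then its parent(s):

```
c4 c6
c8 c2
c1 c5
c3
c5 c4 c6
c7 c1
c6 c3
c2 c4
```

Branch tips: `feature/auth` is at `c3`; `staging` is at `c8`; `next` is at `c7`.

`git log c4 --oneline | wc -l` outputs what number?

3

Walking parent pointers from c4: reachable set = {c3, c4, c6}.
That is 3 commits.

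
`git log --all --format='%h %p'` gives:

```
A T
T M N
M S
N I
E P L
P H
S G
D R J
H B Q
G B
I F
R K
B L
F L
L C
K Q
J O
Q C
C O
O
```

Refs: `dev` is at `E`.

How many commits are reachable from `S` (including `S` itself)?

Walking parent pointers from S: reachable set = {B, C, G, L, O, S}.
That is 6 commits.

6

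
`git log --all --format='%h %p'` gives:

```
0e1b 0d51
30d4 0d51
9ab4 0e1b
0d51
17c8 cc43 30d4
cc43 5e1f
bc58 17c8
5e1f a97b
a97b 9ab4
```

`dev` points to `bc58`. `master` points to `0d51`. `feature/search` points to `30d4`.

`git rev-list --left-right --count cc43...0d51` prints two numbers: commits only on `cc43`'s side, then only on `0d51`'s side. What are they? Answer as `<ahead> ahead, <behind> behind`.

5 ahead, 0 behind

Reachable from cc43: {0d51, 0e1b, 5e1f, 9ab4, a97b, cc43}.
Reachable from 0d51: {0d51}.
Only in cc43's history (ahead): {0e1b, 5e1f, 9ab4, a97b, cc43} — 5.
Only in 0d51's history (behind): {} — 0.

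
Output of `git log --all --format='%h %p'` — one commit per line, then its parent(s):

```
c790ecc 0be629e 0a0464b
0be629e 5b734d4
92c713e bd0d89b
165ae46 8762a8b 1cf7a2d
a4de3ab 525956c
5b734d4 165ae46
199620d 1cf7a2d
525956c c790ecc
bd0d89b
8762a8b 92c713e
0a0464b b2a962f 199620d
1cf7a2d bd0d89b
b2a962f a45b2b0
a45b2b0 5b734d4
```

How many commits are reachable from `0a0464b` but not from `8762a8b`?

7

Reachable from 0a0464b: {0a0464b, 165ae46, 199620d, 1cf7a2d, 5b734d4, 8762a8b, 92c713e, a45b2b0, b2a962f, bd0d89b}.
Reachable from 8762a8b: {8762a8b, 92c713e, bd0d89b}.
In 0a0464b's history but not 8762a8b's: {0a0464b, 165ae46, 199620d, 1cf7a2d, 5b734d4, a45b2b0, b2a962f} — 7 commits.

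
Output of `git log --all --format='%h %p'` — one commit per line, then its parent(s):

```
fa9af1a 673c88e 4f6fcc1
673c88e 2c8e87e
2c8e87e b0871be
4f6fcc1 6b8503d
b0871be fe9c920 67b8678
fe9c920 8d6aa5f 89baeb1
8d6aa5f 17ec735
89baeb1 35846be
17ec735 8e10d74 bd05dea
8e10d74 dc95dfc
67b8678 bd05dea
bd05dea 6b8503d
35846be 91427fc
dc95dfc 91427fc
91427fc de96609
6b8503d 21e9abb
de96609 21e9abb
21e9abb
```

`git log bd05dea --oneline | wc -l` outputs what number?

3

Walking parent pointers from bd05dea: reachable set = {21e9abb, 6b8503d, bd05dea}.
That is 3 commits.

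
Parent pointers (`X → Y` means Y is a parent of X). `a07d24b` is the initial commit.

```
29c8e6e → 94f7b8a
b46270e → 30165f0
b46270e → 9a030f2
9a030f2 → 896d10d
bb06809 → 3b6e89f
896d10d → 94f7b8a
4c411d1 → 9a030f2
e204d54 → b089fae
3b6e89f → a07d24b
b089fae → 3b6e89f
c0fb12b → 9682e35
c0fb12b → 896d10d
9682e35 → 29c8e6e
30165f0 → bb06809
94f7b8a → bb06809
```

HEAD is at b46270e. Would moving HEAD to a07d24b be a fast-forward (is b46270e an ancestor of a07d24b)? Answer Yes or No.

No

A fast-forward from b46270e to a07d24b is possible iff b46270e is an ancestor of a07d24b.
Ancestors of a07d24b: {a07d24b}.
b46270e is not among them, so fast-forward is not possible.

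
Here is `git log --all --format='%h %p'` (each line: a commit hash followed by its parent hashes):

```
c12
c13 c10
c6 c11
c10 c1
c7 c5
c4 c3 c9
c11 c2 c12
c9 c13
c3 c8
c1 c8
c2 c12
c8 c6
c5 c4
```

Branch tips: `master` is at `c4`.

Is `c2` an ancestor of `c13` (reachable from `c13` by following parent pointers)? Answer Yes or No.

Ancestors of c13 (commits reachable by following parents): {c1, c10, c11, c12, c13, c2, c6, c8}.
c2 is in that set, so it is an ancestor of c13.

Yes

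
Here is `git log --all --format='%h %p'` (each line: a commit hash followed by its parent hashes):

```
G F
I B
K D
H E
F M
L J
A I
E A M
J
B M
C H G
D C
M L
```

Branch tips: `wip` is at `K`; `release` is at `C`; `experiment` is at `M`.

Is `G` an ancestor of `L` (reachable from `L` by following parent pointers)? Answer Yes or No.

No

Ancestors of L: {J, L}.
G is not in that set, so it is not an ancestor of L.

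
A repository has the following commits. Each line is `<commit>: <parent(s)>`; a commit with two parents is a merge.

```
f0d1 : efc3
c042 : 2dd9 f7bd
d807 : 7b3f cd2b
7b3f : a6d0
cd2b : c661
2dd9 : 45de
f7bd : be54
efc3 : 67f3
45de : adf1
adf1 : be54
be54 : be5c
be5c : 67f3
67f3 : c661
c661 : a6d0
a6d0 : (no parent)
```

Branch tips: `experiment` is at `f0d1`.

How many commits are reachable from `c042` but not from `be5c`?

Reachable from c042: {2dd9, 45de, 67f3, a6d0, adf1, be54, be5c, c042, c661, f7bd}.
Reachable from be5c: {67f3, a6d0, be5c, c661}.
In c042's history but not be5c's: {2dd9, 45de, adf1, be54, c042, f7bd} — 6 commits.

6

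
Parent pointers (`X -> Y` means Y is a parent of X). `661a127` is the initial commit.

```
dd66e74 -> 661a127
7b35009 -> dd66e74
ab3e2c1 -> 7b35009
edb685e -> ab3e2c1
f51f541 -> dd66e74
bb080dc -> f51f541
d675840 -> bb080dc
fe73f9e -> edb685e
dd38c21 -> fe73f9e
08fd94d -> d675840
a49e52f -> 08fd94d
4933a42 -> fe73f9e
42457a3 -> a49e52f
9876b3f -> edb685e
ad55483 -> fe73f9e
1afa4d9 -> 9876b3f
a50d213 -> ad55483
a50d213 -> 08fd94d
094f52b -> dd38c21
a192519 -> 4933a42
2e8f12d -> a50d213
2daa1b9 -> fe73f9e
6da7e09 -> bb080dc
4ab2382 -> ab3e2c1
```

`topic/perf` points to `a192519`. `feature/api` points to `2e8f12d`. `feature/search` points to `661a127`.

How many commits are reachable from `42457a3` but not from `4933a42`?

6

Reachable from 42457a3: {08fd94d, 42457a3, 661a127, a49e52f, bb080dc, d675840, dd66e74, f51f541}.
Reachable from 4933a42: {4933a42, 661a127, 7b35009, ab3e2c1, dd66e74, edb685e, fe73f9e}.
In 42457a3's history but not 4933a42's: {08fd94d, 42457a3, a49e52f, bb080dc, d675840, f51f541} — 6 commits.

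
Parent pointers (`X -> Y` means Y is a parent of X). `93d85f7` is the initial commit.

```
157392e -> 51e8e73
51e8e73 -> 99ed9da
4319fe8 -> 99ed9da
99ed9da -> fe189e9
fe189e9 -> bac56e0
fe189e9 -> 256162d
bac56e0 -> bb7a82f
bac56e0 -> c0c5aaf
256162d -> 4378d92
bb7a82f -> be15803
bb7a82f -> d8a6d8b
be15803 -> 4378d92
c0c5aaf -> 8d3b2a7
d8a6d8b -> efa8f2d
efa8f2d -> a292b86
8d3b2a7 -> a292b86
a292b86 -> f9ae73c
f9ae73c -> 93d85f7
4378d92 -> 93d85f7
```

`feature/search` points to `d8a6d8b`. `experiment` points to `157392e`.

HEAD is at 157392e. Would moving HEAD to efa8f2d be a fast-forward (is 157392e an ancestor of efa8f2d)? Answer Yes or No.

No

A fast-forward from 157392e to efa8f2d is possible iff 157392e is an ancestor of efa8f2d.
Ancestors of efa8f2d: {93d85f7, a292b86, efa8f2d, f9ae73c}.
157392e is not among them, so fast-forward is not possible.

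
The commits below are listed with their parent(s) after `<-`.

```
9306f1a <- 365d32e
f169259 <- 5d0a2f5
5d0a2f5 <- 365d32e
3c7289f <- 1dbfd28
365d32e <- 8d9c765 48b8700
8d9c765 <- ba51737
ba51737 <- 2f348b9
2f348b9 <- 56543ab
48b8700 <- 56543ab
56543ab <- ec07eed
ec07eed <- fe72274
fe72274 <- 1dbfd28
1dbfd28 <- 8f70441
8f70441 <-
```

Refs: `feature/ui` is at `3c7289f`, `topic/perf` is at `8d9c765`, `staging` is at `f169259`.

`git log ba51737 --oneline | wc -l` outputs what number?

Walking parent pointers from ba51737: reachable set = {1dbfd28, 2f348b9, 56543ab, 8f70441, ba51737, ec07eed, fe72274}.
That is 7 commits.

7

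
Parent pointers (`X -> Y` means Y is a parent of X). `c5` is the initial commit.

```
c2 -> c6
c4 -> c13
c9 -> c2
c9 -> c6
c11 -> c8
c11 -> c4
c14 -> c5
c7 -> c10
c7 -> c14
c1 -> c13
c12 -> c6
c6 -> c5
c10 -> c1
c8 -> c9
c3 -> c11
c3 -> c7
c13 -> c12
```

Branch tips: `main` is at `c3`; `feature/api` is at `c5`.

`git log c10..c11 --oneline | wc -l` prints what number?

5

Reachable from c11: {c11, c12, c13, c2, c4, c5, c6, c8, c9}.
Reachable from c10: {c1, c10, c12, c13, c5, c6}.
In c11's history but not c10's: {c11, c2, c4, c8, c9} — 5 commits.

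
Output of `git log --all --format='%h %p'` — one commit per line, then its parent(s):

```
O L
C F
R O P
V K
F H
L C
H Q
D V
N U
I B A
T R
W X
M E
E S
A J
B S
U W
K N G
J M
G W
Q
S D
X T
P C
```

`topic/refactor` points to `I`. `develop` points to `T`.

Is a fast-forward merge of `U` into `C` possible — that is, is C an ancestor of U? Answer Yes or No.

A fast-forward from C to U is possible iff C is an ancestor of U.
Ancestors of U: {C, F, H, L, O, P, Q, R, T, U, W, X}.
C is among them, so fast-forward is possible.

Yes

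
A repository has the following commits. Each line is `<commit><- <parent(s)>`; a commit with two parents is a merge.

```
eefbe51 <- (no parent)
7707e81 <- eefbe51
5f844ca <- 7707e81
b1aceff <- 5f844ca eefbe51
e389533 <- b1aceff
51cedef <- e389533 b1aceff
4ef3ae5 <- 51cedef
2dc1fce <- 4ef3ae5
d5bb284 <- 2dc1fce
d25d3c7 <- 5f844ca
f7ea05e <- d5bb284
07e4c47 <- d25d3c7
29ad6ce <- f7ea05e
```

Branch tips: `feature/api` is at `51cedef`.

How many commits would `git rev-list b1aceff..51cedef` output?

2

Reachable from 51cedef: {51cedef, 5f844ca, 7707e81, b1aceff, e389533, eefbe51}.
Reachable from b1aceff: {5f844ca, 7707e81, b1aceff, eefbe51}.
In 51cedef's history but not b1aceff's: {51cedef, e389533} — 2 commits.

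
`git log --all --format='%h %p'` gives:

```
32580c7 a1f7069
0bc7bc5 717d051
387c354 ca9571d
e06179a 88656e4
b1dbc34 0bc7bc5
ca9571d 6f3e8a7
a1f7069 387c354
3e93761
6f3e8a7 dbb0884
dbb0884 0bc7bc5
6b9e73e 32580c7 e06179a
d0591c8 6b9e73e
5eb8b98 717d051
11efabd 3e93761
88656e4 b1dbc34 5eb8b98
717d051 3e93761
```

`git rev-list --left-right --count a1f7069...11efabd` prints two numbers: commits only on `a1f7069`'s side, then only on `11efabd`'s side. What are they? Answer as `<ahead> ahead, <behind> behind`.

7 ahead, 1 behind

Reachable from a1f7069: {0bc7bc5, 387c354, 3e93761, 6f3e8a7, 717d051, a1f7069, ca9571d, dbb0884}.
Reachable from 11efabd: {11efabd, 3e93761}.
Only in a1f7069's history (ahead): {0bc7bc5, 387c354, 6f3e8a7, 717d051, a1f7069, ca9571d, dbb0884} — 7.
Only in 11efabd's history (behind): {11efabd} — 1.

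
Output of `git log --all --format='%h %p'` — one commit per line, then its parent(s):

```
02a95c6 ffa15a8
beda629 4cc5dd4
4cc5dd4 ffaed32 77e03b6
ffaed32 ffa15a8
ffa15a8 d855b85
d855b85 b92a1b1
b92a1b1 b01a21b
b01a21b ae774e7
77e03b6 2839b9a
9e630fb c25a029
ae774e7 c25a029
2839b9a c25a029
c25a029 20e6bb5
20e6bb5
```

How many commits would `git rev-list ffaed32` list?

Walking parent pointers from ffaed32: reachable set = {20e6bb5, ae774e7, b01a21b, b92a1b1, c25a029, d855b85, ffa15a8, ffaed32}.
That is 8 commits.

8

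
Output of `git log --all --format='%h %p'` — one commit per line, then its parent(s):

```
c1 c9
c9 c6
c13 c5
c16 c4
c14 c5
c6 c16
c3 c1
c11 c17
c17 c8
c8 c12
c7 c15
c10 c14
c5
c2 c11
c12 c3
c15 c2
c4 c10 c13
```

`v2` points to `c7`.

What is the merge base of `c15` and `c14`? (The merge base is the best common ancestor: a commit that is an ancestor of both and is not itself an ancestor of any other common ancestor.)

Ancestors of c15: {c1, c10, c11, c12, c13, c14, c15, c16, c17, c2, c3, c4, c5, c6, c8, c9}.
Ancestors of c14: {c14, c5}.
Common ancestors: {c14, c5}.
Among these, c14 is not an ancestor of any other common ancestor — it is the merge base.

c14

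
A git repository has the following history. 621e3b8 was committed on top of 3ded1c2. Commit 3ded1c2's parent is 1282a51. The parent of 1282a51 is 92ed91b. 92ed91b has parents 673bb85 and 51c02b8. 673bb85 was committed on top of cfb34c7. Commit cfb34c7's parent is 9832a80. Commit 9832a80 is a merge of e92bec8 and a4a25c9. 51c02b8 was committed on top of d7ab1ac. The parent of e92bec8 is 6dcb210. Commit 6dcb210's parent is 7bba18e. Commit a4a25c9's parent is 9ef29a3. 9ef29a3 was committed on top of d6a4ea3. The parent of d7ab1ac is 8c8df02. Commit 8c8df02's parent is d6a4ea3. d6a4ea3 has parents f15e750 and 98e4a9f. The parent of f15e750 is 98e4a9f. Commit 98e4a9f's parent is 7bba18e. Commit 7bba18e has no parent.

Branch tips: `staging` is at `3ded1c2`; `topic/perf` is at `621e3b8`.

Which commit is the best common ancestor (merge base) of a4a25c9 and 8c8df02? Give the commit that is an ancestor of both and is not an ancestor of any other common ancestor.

d6a4ea3

Ancestors of a4a25c9: {7bba18e, 98e4a9f, 9ef29a3, a4a25c9, d6a4ea3, f15e750}.
Ancestors of 8c8df02: {7bba18e, 8c8df02, 98e4a9f, d6a4ea3, f15e750}.
Common ancestors: {7bba18e, 98e4a9f, d6a4ea3, f15e750}.
Among these, d6a4ea3 is not an ancestor of any other common ancestor — it is the merge base.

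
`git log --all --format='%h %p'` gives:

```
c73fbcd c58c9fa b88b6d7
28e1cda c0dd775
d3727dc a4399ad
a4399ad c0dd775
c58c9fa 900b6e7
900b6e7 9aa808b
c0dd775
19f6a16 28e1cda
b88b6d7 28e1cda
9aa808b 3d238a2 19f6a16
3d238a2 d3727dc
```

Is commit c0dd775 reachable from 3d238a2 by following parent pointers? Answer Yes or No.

Yes

Ancestors of 3d238a2 (commits reachable by following parents): {3d238a2, a4399ad, c0dd775, d3727dc}.
c0dd775 is in that set, so it is an ancestor of 3d238a2.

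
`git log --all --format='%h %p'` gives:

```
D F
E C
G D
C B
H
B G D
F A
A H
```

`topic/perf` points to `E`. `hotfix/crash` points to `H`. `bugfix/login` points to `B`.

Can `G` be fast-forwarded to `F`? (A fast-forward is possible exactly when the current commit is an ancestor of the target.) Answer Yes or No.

A fast-forward from G to F is possible iff G is an ancestor of F.
Ancestors of F: {A, F, H}.
G is not among them, so fast-forward is not possible.

No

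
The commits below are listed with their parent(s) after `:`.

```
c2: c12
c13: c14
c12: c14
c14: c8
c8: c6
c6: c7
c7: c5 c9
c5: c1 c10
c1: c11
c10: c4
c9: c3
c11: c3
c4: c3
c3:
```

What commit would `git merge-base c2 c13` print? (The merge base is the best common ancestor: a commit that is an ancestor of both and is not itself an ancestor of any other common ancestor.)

Ancestors of c2: {c1, c10, c11, c12, c14, c2, c3, c4, c5, c6, c7, c8, c9}.
Ancestors of c13: {c1, c10, c11, c13, c14, c3, c4, c5, c6, c7, c8, c9}.
Common ancestors: {c1, c10, c11, c14, c3, c4, c5, c6, c7, c8, c9}.
Among these, c14 is not an ancestor of any other common ancestor — it is the merge base.

c14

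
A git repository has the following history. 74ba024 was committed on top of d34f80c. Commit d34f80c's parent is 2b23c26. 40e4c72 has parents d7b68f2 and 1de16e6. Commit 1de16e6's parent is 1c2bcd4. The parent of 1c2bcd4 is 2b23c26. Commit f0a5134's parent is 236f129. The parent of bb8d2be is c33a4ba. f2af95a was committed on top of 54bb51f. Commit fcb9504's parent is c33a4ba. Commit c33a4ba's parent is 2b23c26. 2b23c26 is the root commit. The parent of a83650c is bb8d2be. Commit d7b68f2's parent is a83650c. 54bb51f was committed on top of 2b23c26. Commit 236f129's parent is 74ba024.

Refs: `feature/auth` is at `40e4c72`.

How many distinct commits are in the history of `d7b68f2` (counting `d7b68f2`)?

Walking parent pointers from d7b68f2: reachable set = {2b23c26, a83650c, bb8d2be, c33a4ba, d7b68f2}.
That is 5 commits.

5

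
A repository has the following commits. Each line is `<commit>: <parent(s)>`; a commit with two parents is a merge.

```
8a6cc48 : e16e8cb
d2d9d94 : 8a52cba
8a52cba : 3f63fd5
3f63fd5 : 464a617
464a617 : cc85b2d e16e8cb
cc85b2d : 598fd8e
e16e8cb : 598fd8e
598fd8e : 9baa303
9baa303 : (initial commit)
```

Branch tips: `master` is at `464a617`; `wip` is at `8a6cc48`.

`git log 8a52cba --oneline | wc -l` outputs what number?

Walking parent pointers from 8a52cba: reachable set = {3f63fd5, 464a617, 598fd8e, 8a52cba, 9baa303, cc85b2d, e16e8cb}.
That is 7 commits.

7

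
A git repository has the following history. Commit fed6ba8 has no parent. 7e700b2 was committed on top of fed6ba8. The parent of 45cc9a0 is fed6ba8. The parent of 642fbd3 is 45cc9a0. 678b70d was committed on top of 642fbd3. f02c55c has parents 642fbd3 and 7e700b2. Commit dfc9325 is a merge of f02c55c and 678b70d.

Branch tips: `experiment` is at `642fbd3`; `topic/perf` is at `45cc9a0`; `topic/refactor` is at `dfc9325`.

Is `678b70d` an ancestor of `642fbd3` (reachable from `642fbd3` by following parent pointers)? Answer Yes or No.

No

Ancestors of 642fbd3: {45cc9a0, 642fbd3, fed6ba8}.
678b70d is not in that set, so it is not an ancestor of 642fbd3.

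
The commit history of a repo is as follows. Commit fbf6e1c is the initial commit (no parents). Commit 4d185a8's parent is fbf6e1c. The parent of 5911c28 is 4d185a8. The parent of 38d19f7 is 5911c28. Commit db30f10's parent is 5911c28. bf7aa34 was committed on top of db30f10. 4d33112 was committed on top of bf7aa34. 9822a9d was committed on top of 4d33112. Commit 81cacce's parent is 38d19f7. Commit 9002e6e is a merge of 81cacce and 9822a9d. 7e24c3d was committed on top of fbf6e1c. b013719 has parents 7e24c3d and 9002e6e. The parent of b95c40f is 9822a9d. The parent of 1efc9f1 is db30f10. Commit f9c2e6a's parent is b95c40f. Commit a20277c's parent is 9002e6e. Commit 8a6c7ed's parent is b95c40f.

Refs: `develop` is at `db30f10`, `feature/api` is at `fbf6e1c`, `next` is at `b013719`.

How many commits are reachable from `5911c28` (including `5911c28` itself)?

3

Walking parent pointers from 5911c28: reachable set = {4d185a8, 5911c28, fbf6e1c}.
That is 3 commits.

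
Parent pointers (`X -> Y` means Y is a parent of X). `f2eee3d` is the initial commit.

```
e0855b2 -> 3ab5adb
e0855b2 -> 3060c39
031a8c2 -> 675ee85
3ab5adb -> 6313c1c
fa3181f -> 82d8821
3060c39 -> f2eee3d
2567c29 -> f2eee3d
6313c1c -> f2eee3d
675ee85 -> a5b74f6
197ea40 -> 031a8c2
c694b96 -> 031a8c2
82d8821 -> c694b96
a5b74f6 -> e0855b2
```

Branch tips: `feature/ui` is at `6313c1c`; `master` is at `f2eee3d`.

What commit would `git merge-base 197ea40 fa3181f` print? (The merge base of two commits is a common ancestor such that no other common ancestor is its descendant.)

Ancestors of 197ea40: {031a8c2, 197ea40, 3060c39, 3ab5adb, 6313c1c, 675ee85, a5b74f6, e0855b2, f2eee3d}.
Ancestors of fa3181f: {031a8c2, 3060c39, 3ab5adb, 6313c1c, 675ee85, 82d8821, a5b74f6, c694b96, e0855b2, f2eee3d, fa3181f}.
Common ancestors: {031a8c2, 3060c39, 3ab5adb, 6313c1c, 675ee85, a5b74f6, e0855b2, f2eee3d}.
Among these, 031a8c2 is not an ancestor of any other common ancestor — it is the merge base.

031a8c2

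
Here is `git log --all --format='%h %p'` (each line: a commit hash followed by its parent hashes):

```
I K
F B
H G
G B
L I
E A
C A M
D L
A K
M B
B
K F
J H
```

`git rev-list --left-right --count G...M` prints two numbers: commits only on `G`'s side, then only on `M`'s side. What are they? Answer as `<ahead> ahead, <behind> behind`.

Reachable from G: {B, G}.
Reachable from M: {B, M}.
Only in G's history (ahead): {G} — 1.
Only in M's history (behind): {M} — 1.

1 ahead, 1 behind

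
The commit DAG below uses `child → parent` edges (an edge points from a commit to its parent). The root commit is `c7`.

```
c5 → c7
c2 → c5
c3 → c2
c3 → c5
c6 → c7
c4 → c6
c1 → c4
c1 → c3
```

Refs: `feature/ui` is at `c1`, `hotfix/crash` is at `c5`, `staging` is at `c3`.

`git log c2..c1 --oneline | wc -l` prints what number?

Reachable from c1: {c1, c2, c3, c4, c5, c6, c7}.
Reachable from c2: {c2, c5, c7}.
In c1's history but not c2's: {c1, c3, c4, c6} — 4 commits.

4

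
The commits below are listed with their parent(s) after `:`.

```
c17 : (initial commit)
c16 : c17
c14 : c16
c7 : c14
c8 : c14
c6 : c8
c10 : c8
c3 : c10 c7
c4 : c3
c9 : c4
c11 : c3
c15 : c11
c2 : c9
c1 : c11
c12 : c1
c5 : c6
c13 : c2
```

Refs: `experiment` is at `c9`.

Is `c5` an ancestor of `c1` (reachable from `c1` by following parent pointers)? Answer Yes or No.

Ancestors of c1: {c1, c10, c11, c14, c16, c17, c3, c7, c8}.
c5 is not in that set, so it is not an ancestor of c1.

No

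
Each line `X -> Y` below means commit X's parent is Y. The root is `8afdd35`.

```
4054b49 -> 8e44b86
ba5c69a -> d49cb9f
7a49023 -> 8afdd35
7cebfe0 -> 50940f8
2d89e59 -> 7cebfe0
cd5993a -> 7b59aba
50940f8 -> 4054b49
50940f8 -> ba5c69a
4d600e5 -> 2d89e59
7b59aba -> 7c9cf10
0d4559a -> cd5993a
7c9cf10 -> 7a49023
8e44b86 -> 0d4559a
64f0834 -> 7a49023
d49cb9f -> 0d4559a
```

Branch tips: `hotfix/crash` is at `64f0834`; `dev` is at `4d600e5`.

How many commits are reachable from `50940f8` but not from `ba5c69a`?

Reachable from 50940f8: {0d4559a, 4054b49, 50940f8, 7a49023, 7b59aba, 7c9cf10, 8afdd35, 8e44b86, ba5c69a, cd5993a, d49cb9f}.
Reachable from ba5c69a: {0d4559a, 7a49023, 7b59aba, 7c9cf10, 8afdd35, ba5c69a, cd5993a, d49cb9f}.
In 50940f8's history but not ba5c69a's: {4054b49, 50940f8, 8e44b86} — 3 commits.

3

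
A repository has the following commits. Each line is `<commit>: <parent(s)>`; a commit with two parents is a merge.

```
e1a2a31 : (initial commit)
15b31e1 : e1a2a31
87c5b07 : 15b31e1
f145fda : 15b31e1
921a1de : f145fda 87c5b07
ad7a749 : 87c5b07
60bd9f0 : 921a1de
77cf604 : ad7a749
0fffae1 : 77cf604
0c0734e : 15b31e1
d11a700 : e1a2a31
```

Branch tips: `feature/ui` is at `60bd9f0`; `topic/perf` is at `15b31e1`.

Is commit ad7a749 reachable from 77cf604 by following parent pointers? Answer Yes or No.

Yes

Ancestors of 77cf604 (commits reachable by following parents): {15b31e1, 77cf604, 87c5b07, ad7a749, e1a2a31}.
ad7a749 is in that set, so it is an ancestor of 77cf604.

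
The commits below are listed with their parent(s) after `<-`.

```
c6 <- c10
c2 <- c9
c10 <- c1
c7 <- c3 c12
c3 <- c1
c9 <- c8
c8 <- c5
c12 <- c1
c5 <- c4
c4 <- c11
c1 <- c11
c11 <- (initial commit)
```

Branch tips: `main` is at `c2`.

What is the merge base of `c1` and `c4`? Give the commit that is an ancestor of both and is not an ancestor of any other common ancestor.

Ancestors of c1: {c1, c11}.
Ancestors of c4: {c11, c4}.
Common ancestors: {c11}.
The only common ancestor is c11, so it is the merge base.

c11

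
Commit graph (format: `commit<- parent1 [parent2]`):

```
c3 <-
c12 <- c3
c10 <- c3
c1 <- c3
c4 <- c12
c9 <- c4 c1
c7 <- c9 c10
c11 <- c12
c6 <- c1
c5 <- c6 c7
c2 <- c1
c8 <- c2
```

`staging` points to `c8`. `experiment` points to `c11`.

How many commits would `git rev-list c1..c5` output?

7

Reachable from c5: {c1, c10, c12, c3, c4, c5, c6, c7, c9}.
Reachable from c1: {c1, c3}.
In c5's history but not c1's: {c10, c12, c4, c5, c6, c7, c9} — 7 commits.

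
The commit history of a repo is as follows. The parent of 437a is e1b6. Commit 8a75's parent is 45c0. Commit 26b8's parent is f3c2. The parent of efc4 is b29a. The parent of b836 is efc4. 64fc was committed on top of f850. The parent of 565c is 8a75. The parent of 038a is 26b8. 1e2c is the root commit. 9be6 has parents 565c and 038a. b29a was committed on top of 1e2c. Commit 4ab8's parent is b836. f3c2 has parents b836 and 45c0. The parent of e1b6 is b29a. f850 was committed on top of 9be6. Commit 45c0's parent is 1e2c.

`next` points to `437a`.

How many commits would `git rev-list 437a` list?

Walking parent pointers from 437a: reachable set = {1e2c, 437a, b29a, e1b6}.
That is 4 commits.

4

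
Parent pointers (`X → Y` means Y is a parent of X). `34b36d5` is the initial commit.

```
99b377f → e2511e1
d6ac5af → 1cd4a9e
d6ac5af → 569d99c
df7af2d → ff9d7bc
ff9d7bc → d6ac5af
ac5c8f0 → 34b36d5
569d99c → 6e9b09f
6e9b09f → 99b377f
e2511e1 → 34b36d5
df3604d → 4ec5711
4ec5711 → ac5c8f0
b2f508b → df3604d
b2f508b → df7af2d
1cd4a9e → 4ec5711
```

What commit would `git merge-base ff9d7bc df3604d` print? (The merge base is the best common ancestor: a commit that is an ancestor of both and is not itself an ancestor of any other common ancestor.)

4ec5711

Ancestors of ff9d7bc: {1cd4a9e, 34b36d5, 4ec5711, 569d99c, 6e9b09f, 99b377f, ac5c8f0, d6ac5af, e2511e1, ff9d7bc}.
Ancestors of df3604d: {34b36d5, 4ec5711, ac5c8f0, df3604d}.
Common ancestors: {34b36d5, 4ec5711, ac5c8f0}.
Among these, 4ec5711 is not an ancestor of any other common ancestor — it is the merge base.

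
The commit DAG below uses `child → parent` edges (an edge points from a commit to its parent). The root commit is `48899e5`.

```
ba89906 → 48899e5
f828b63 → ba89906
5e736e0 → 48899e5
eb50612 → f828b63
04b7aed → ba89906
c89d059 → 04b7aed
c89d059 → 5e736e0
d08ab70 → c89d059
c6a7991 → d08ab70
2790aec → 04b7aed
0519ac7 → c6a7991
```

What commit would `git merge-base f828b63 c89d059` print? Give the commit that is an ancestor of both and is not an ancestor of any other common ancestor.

ba89906

Ancestors of f828b63: {48899e5, ba89906, f828b63}.
Ancestors of c89d059: {04b7aed, 48899e5, 5e736e0, ba89906, c89d059}.
Common ancestors: {48899e5, ba89906}.
Among these, ba89906 is not an ancestor of any other common ancestor — it is the merge base.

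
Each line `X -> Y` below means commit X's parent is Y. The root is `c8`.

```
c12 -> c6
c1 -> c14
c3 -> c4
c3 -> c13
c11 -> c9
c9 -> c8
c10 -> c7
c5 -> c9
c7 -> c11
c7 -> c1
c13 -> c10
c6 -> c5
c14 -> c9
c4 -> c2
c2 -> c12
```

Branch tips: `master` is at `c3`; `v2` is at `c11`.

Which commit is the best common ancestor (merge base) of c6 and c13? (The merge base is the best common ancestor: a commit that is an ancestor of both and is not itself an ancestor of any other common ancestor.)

Ancestors of c6: {c5, c6, c8, c9}.
Ancestors of c13: {c1, c10, c11, c13, c14, c7, c8, c9}.
Common ancestors: {c8, c9}.
Among these, c9 is not an ancestor of any other common ancestor — it is the merge base.

c9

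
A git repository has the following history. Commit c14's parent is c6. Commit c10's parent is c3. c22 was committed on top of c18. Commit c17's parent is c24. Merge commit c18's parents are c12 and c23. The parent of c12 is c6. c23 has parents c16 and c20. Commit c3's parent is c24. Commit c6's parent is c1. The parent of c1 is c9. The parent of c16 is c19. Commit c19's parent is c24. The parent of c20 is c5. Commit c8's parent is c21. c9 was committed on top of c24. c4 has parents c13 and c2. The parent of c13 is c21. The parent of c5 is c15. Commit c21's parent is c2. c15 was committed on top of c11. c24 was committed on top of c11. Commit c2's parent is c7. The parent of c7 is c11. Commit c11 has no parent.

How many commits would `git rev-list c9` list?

3

Walking parent pointers from c9: reachable set = {c11, c24, c9}.
That is 3 commits.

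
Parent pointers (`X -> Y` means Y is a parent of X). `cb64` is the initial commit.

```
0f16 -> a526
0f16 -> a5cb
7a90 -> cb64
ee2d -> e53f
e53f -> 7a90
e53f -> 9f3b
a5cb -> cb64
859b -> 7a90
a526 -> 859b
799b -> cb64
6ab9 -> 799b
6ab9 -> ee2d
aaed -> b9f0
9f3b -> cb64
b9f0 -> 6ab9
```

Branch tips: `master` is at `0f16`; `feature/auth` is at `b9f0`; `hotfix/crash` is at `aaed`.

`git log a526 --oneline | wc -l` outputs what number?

4

Walking parent pointers from a526: reachable set = {7a90, 859b, a526, cb64}.
That is 4 commits.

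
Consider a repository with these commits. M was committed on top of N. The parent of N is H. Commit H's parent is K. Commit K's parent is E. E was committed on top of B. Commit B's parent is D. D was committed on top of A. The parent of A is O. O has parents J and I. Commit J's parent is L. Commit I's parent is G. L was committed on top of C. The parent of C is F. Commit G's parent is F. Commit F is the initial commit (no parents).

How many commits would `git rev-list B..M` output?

5

Reachable from M: {A, B, C, D, E, F, G, H, I, J, K, L, M, N, O}.
Reachable from B: {A, B, C, D, F, G, I, J, L, O}.
In M's history but not B's: {E, H, K, M, N} — 5 commits.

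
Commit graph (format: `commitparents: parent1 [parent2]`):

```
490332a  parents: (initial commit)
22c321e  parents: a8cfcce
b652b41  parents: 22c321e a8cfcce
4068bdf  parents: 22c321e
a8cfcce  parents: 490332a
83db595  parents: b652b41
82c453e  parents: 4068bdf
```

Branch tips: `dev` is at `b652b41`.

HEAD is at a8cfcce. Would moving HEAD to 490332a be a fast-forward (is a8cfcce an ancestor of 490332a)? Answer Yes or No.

A fast-forward from a8cfcce to 490332a is possible iff a8cfcce is an ancestor of 490332a.
Ancestors of 490332a: {490332a}.
a8cfcce is not among them, so fast-forward is not possible.

No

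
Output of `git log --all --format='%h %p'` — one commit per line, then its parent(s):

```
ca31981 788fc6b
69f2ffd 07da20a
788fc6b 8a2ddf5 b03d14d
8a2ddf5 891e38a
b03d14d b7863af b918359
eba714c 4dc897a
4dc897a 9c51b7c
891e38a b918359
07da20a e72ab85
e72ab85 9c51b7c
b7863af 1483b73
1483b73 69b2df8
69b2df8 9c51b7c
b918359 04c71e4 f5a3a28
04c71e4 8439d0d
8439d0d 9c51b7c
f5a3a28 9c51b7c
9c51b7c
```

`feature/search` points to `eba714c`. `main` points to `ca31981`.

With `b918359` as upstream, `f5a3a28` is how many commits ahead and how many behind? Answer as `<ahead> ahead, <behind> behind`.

Reachable from f5a3a28: {9c51b7c, f5a3a28}.
Reachable from b918359: {04c71e4, 8439d0d, 9c51b7c, b918359, f5a3a28}.
Only in f5a3a28's history (ahead): {} — 0.
Only in b918359's history (behind): {04c71e4, 8439d0d, b918359} — 3.

0 ahead, 3 behind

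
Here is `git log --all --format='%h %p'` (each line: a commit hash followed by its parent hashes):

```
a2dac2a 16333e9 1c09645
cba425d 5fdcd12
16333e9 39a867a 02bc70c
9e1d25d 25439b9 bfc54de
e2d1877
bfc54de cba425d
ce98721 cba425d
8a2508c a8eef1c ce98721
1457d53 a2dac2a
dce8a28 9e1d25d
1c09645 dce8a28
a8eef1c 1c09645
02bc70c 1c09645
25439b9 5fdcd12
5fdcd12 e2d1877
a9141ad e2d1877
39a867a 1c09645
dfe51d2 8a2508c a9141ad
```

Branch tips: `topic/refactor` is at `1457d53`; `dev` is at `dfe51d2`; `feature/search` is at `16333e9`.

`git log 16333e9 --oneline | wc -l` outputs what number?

11

Walking parent pointers from 16333e9: reachable set = {02bc70c, 16333e9, 1c09645, 25439b9, 39a867a, 5fdcd12, 9e1d25d, bfc54de, cba425d, dce8a28, e2d1877}.
That is 11 commits.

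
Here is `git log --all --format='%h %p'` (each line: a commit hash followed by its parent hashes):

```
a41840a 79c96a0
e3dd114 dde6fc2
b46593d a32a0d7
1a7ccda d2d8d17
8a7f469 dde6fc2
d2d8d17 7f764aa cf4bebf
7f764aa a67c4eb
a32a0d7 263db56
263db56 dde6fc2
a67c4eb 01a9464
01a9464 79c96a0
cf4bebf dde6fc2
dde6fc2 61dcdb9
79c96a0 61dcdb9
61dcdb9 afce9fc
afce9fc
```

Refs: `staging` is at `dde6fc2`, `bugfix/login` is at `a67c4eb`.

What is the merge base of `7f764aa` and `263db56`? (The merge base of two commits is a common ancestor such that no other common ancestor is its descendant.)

Ancestors of 7f764aa: {01a9464, 61dcdb9, 79c96a0, 7f764aa, a67c4eb, afce9fc}.
Ancestors of 263db56: {263db56, 61dcdb9, afce9fc, dde6fc2}.
Common ancestors: {61dcdb9, afce9fc}.
Among these, 61dcdb9 is not an ancestor of any other common ancestor — it is the merge base.

61dcdb9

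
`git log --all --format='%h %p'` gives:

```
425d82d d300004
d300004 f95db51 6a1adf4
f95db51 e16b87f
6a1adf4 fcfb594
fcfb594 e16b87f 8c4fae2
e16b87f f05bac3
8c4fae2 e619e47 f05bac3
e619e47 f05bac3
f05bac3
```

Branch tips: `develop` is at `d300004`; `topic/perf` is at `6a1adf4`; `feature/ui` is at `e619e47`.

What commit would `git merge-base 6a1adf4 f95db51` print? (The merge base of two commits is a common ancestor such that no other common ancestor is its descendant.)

e16b87f

Ancestors of 6a1adf4: {6a1adf4, 8c4fae2, e16b87f, e619e47, f05bac3, fcfb594}.
Ancestors of f95db51: {e16b87f, f05bac3, f95db51}.
Common ancestors: {e16b87f, f05bac3}.
Among these, e16b87f is not an ancestor of any other common ancestor — it is the merge base.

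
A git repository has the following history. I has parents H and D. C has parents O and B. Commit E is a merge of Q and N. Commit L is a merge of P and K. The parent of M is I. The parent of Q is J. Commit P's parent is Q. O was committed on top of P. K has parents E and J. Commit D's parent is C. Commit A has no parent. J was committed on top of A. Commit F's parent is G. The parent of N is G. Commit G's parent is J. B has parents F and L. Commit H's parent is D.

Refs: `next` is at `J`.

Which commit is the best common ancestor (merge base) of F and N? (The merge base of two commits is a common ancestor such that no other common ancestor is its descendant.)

G

Ancestors of F: {A, F, G, J}.
Ancestors of N: {A, G, J, N}.
Common ancestors: {A, G, J}.
Among these, G is not an ancestor of any other common ancestor — it is the merge base.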